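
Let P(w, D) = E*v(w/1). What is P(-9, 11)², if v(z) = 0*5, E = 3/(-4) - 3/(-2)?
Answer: 0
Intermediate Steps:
E = ¾ (E = 3*(-¼) - 3*(-½) = -¾ + 3/2 = ¾ ≈ 0.75000)
v(z) = 0
P(w, D) = 0 (P(w, D) = (¾)*0 = 0)
P(-9, 11)² = 0² = 0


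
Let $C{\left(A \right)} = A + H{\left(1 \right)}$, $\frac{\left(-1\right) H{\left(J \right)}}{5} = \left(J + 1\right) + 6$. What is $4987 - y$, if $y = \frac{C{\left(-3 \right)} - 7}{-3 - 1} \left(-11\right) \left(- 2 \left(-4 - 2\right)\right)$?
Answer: $6637$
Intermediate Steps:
$H{\left(J \right)} = -35 - 5 J$ ($H{\left(J \right)} = - 5 \left(\left(J + 1\right) + 6\right) = - 5 \left(\left(1 + J\right) + 6\right) = - 5 \left(7 + J\right) = -35 - 5 J$)
$C{\left(A \right)} = -40 + A$ ($C{\left(A \right)} = A - 40 = -40 + A$)
$y = -1650$ ($y = \frac{\left(-40 - 3\right) - 7}{-3 - 1} \left(-11\right) \left(- 2 \left(-4 - 2\right)\right) = \frac{-43 - 7}{-4} \left(-11\right) \left(\left(-2\right) \left(-6\right)\right) = \left(-50\right) \left(- \frac{1}{4}\right) \left(-11\right) 12 = \frac{25}{2} \left(-11\right) 12 = \left(- \frac{275}{2}\right) 12 = -1650$)
$4987 - y = 4987 - -1650 = 4987 + 1650 = 6637$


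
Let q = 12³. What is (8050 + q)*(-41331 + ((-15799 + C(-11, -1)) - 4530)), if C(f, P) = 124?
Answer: -601699008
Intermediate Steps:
q = 1728
(8050 + q)*(-41331 + ((-15799 + C(-11, -1)) - 4530)) = (8050 + 1728)*(-41331 + ((-15799 + 124) - 4530)) = 9778*(-41331 + (-15675 - 4530)) = 9778*(-41331 - 20205) = 9778*(-61536) = -601699008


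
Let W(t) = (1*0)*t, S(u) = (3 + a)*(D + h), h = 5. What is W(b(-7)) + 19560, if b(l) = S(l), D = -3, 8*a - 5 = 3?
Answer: 19560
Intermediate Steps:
a = 1 (a = 5/8 + (⅛)*3 = 5/8 + 3/8 = 1)
S(u) = 8 (S(u) = (3 + 1)*(-3 + 5) = 4*2 = 8)
b(l) = 8
W(t) = 0 (W(t) = 0*t = 0)
W(b(-7)) + 19560 = 0 + 19560 = 19560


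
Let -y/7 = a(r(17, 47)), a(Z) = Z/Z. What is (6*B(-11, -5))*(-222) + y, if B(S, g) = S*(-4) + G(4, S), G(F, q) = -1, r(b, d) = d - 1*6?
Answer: -57283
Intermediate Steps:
r(b, d) = -6 + d (r(b, d) = d - 6 = -6 + d)
a(Z) = 1
y = -7 (y = -7*1 = -7)
B(S, g) = -1 - 4*S (B(S, g) = S*(-4) - 1 = -4*S - 1 = -1 - 4*S)
(6*B(-11, -5))*(-222) + y = (6*(-1 - 4*(-11)))*(-222) - 7 = (6*(-1 + 44))*(-222) - 7 = (6*43)*(-222) - 7 = 258*(-222) - 7 = -57276 - 7 = -57283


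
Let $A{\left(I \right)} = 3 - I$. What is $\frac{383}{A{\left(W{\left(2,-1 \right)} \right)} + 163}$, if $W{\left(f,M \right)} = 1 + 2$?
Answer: $\frac{383}{163} \approx 2.3497$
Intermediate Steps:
$W{\left(f,M \right)} = 3$
$\frac{383}{A{\left(W{\left(2,-1 \right)} \right)} + 163} = \frac{383}{\left(3 - 3\right) + 163} = \frac{383}{0 + 163} = \frac{383}{163}$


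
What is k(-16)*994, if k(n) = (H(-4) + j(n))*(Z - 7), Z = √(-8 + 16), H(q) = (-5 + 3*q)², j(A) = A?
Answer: -1899534 + 542724*√2 ≈ -1.1320e+6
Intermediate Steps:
Z = 2*√2 (Z = √8 = 2*√2 ≈ 2.8284)
k(n) = (-7 + 2*√2)*(289 + n) (k(n) = ((-5 + 3*(-4))² + n)*(2*√2 - 7) = ((-5 - 12)² + n)*(-7 + 2*√2) = ((-17)² + n)*(-7 + 2*√2) = (289 + n)*(-7 + 2*√2) = (-7 + 2*√2)*(289 + n))
k(-16)*994 = (-2023 - 7*(-16) + 578*√2 + 2*(-16)*√2)*994 = (-2023 + 112 + 578*√2 - 32*√2)*994 = (-1911 + 546*√2)*994 = -1899534 + 542724*√2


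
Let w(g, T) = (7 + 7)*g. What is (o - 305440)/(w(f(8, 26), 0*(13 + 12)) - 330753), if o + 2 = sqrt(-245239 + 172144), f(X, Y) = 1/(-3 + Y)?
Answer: 7025166/7607305 - 23*I*sqrt(73095)/7607305 ≈ 0.92348 - 0.00081741*I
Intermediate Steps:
o = -2 + I*sqrt(73095) (o = -2 + sqrt(-245239 + 172144) = -2 + sqrt(-73095) = -2 + I*sqrt(73095) ≈ -2.0 + 270.36*I)
w(g, T) = 14*g
(o - 305440)/(w(f(8, 26), 0*(13 + 12)) - 330753) = ((-2 + I*sqrt(73095)) - 305440)/(14/(-3 + 26) - 330753) = (-305442 + I*sqrt(73095))/(14/23 - 330753) = (-305442 + I*sqrt(73095))/(-7607305/23) = (-305442 + I*sqrt(73095))*(-23/7607305) = 7025166/7607305 - 23*I*sqrt(73095)/7607305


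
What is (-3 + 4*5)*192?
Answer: 3264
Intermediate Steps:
(-3 + 4*5)*192 = (-3 + 20)*192 = 17*192 = 3264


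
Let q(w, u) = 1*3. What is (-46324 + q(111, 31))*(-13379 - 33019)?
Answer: 2149201758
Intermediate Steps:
q(w, u) = 3
(-46324 + q(111, 31))*(-13379 - 33019) = (-46324 + 3)*(-13379 - 33019) = -46321*(-46398) = 2149201758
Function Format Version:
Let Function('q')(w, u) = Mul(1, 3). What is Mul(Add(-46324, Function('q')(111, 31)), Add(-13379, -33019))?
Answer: 2149201758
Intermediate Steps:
Function('q')(w, u) = 3
Mul(Add(-46324, Function('q')(111, 31)), Add(-13379, -33019)) = Mul(Add(-46324, 3), Add(-13379, -33019)) = Mul(-46321, -46398) = 2149201758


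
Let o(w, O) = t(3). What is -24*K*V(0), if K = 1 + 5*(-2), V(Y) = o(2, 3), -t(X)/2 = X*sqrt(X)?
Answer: -1296*sqrt(3) ≈ -2244.7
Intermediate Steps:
t(X) = -2*X**(3/2) (t(X) = -2*X*sqrt(X) = -2*X**(3/2))
o(w, O) = -6*sqrt(3)
V(Y) = -6*sqrt(3)
K = -9 (K = 1 - 10 = -9)
-24*K*V(0) = -(-216)*(-6*sqrt(3)) = -1296*sqrt(3)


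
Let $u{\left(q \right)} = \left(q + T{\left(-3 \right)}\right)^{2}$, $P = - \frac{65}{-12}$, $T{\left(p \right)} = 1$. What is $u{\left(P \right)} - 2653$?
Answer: $- \frac{376103}{144} \approx -2611.8$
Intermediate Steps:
$P = \frac{65}{12}$ ($P = \left(-65\right) \left(- \frac{1}{12}\right) = \frac{65}{12} \approx 5.4167$)
$u{\left(q \right)} = \left(1 + q\right)^{2}$ ($u{\left(q \right)} = \left(q + 1\right)^{2} = \left(1 + q\right)^{2}$)
$u{\left(P \right)} - 2653 = \left(1 + \frac{65}{12}\right)^{2} - 2653 = \left(\frac{77}{12}\right)^{2} - 2653 = \frac{5929}{144} - 2653 = - \frac{376103}{144}$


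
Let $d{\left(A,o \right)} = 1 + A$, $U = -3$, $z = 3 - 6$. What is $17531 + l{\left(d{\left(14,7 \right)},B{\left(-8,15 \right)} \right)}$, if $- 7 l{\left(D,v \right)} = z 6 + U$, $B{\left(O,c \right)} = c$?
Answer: $17534$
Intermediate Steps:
$z = -3$ ($z = 3 - 6 = -3$)
$l{\left(D,v \right)} = 3$ ($l{\left(D,v \right)} = - \frac{\left(-3\right) 6 - 3}{7} = - \frac{-18 - 3}{7} = \left(- \frac{1}{7}\right) \left(-21\right) = 3$)
$17531 + l{\left(d{\left(14,7 \right)},B{\left(-8,15 \right)} \right)} = 17531 + 3 = 17534$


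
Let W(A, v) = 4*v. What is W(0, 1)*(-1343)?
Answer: -5372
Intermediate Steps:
W(0, 1)*(-1343) = (4*1)*(-1343) = 4*(-1343) = -5372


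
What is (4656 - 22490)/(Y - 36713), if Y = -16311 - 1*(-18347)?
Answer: 17834/34677 ≈ 0.51429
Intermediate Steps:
Y = 2036 (Y = -16311 + 18347 = 2036)
(4656 - 22490)/(Y - 36713) = (4656 - 22490)/(2036 - 36713) = -17834/(-34677) = -17834*(-1/34677) = 17834/34677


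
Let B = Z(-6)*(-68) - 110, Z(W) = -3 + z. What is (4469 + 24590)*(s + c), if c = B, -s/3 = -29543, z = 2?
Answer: 2574249633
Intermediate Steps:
s = 88629 (s = -3*(-29543) = 88629)
Z(W) = -1 (Z(W) = -3 + 2 = -1)
B = -42 (B = -1*(-68) - 110 = 68 - 110 = -42)
c = -42
(4469 + 24590)*(s + c) = (4469 + 24590)*(88629 - 42) = 29059*88587 = 2574249633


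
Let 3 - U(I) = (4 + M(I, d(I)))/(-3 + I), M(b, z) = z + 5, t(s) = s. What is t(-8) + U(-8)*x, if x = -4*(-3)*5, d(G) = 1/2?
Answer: 2462/11 ≈ 223.82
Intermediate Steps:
d(G) = ½
M(b, z) = 5 + z
U(I) = 3 - 19/(2*(-3 + I)) (U(I) = 3 - (4 + (5 + ½))/(-3 + I) = 3 - (4 + 11/2)/(-3 + I) = 3 - 19/(2*(-3 + I)))
x = 60 (x = 12*5 = 60)
t(-8) + U(-8)*x = -8 + ((-37 + 6*(-8))/(2*(-3 - 8)))*60 = -8 + ((½)*(-37 - 48)/(-11))*60 = -8 + ((½)*(-1/11)*(-85))*60 = -8 + (85/22)*60 = -8 + 2550/11 = 2462/11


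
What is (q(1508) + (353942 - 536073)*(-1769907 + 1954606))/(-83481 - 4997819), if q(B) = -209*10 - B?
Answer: 33639417167/5081300 ≈ 6620.2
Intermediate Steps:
q(B) = -2090 - B
(q(1508) + (353942 - 536073)*(-1769907 + 1954606))/(-83481 - 4997819) = ((-2090 - 1*1508) + (353942 - 536073)*(-1769907 + 1954606))/(-83481 - 4997819) = ((-2090 - 1508) - 182131*184699)/(-5081300) = (-3598 - 33639413569)*(-1/5081300) = -33639417167*(-1/5081300) = 33639417167/5081300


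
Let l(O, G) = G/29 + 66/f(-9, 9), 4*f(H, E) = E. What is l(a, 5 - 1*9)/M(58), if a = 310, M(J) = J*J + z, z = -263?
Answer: 2540/269787 ≈ 0.0094148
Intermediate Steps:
M(J) = -263 + J² (M(J) = J*J - 263 = J² - 263 = -263 + J²)
f(H, E) = E/4
l(O, G) = 88/3 + G/29 (l(O, G) = G/29 + 66/(((¼)*9)) = G*(1/29) + 66/(9/4) = G/29 + 66*(4/9) = G/29 + 88/3 = 88/3 + G/29)
l(a, 5 - 1*9)/M(58) = (88/3 + (5 - 1*9)/29)/(-263 + 58²) = (88/3 + (5 - 9)/29)/(-263 + 3364) = (88/3 + (1/29)*(-4))/3101 = (88/3 - 4/29)*(1/3101) = (2540/87)*(1/3101) = 2540/269787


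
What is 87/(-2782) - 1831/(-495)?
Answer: 5050777/1377090 ≈ 3.6677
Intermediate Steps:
87/(-2782) - 1831/(-495) = 87*(-1/2782) - 1831*(-1/495) = -87/2782 + 1831/495 = 5050777/1377090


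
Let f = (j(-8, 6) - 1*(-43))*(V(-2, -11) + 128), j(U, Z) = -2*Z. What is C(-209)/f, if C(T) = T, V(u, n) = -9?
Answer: -209/3689 ≈ -0.056655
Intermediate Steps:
f = 3689 (f = (-2*6 - 1*(-43))*(-9 + 128) = (-12 + 43)*119 = 31*119 = 3689)
C(-209)/f = -209/3689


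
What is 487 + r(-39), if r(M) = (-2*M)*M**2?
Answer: 119125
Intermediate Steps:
r(M) = -2*M**3
487 + r(-39) = 487 - 2*(-39)**3 = 487 - 2*(-59319) = 487 + 118638 = 119125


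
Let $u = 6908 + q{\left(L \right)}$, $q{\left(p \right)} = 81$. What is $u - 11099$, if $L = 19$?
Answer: $-4110$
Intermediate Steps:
$u = 6989$ ($u = 6908 + 81 = 6989$)
$u - 11099 = 6989 - 11099 = -4110$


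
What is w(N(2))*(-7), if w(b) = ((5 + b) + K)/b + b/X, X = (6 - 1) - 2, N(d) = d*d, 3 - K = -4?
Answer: -112/3 ≈ -37.333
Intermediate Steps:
K = 7 (K = 3 - 1*(-4) = 3 + 4 = 7)
N(d) = d**2
X = 3 (X = 5 - 2 = 3)
w(b) = b/3 + (12 + b)/b (w(b) = ((5 + b) + 7)/b + b/3 = (12 + b)/b + b*(1/3) = (12 + b)/b + b/3 = b/3 + (12 + b)/b)
w(N(2))*(-7) = (1 + 12/(2**2) + (1/3)*2**2)*(-7) = (1 + 12/4 + (1/3)*4)*(-7) = (1 + 12*(1/4) + 4/3)*(-7) = (1 + 3 + 4/3)*(-7) = (16/3)*(-7) = -112/3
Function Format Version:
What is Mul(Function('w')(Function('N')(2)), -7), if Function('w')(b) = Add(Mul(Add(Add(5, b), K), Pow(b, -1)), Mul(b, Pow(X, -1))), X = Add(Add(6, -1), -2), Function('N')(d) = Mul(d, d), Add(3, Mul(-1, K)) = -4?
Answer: Rational(-112, 3) ≈ -37.333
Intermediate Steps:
K = 7 (K = Add(3, Mul(-1, -4)) = Add(3, 4) = 7)
Function('N')(d) = Pow(d, 2)
X = 3 (X = Add(5, -2) = 3)
Function('w')(b) = Add(Mul(Rational(1, 3), b), Mul(Pow(b, -1), Add(12, b))) (Function('w')(b) = Add(Mul(Add(Add(5, b), 7), Pow(b, -1)), Mul(b, Pow(3, -1))) = Add(Mul(Add(12, b), Pow(b, -1)), Mul(b, Rational(1, 3))) = Add(Mul(Pow(b, -1), Add(12, b)), Mul(Rational(1, 3), b)) = Add(Mul(Rational(1, 3), b), Mul(Pow(b, -1), Add(12, b))))
Mul(Function('w')(Function('N')(2)), -7) = Mul(Add(1, Mul(12, Pow(Pow(2, 2), -1)), Mul(Rational(1, 3), Pow(2, 2))), -7) = Mul(Add(1, Mul(12, Pow(4, -1)), Mul(Rational(1, 3), 4)), -7) = Mul(Add(1, Mul(12, Rational(1, 4)), Rational(4, 3)), -7) = Mul(Add(1, 3, Rational(4, 3)), -7) = Mul(Rational(16, 3), -7) = Rational(-112, 3)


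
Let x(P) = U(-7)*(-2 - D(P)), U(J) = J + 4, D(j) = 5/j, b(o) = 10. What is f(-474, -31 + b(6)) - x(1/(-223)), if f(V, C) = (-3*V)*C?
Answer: -26523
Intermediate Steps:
U(J) = 4 + J
f(V, C) = -3*C*V
x(P) = 6 + 15/P (x(P) = (4 - 7)*(-2 - 5/P) = -3*(-2 - 5/P) = 6 + 15/P)
f(-474, -31 + b(6)) - x(1/(-223)) = -3*(-31 + 10)*(-474) - (6 + 15/(1/(-223))) = -3*(-21)*(-474) - (6 + 15/(-1/223)) = -29862 - (6 + 15*(-223)) = -29862 - (6 - 3345) = -29862 - 1*(-3339) = -29862 + 3339 = -26523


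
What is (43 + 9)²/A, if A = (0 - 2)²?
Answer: 676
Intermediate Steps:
A = 4 (A = (-2)² = 4)
(43 + 9)²/A = (43 + 9)²/4 = 52²*(¼) = 2704*(¼) = 676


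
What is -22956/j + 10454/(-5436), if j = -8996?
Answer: 3843079/6112782 ≈ 0.62870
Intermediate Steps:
-22956/j + 10454/(-5436) = -22956/(-8996) + 10454/(-5436) = -22956*(-1/8996) + 10454*(-1/5436) = 5739/2249 - 5227/2718 = 3843079/6112782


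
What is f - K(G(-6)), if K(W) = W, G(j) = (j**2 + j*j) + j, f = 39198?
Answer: 39132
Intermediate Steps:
G(j) = j + 2*j**2 (G(j) = (j**2 + j**2) + j = 2*j**2 + j = j + 2*j**2)
f - K(G(-6)) = 39198 - (-6)*(1 + 2*(-6)) = 39198 - (-6)*(1 - 12) = 39198 - (-6)*(-11) = 39198 - 1*66 = 39198 - 66 = 39132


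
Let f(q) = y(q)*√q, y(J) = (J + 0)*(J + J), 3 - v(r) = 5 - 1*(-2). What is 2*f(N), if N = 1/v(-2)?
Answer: I/8 ≈ 0.125*I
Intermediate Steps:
v(r) = -4 (v(r) = 3 - (5 - 1*(-2)) = 3 - (5 + 2) = 3 - 1*7 = 3 - 7 = -4)
y(J) = 2*J² (y(J) = J*(2*J) = 2*J²)
N = -¼ (N = 1/(-4) = -¼ ≈ -0.25000)
f(q) = 2*q^(5/2) (f(q) = (2*q²)*√q = 2*q^(5/2))
2*f(N) = 2*(2*(-¼)^(5/2)) = 2*(2*(I/32)) = 2*(I/16) = I/8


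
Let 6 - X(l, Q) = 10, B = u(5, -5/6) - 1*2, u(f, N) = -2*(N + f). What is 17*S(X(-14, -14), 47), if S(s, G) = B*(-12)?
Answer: 2108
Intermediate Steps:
u(f, N) = -2*N - 2*f
B = -31/3 (B = (-(-10)/6 - 2*5) - 1*2 = (-(-10)/6 - 10) - 2 = (-2*(-5/6) - 10) - 2 = (5/3 - 10) - 2 = -25/3 - 2 = -31/3 ≈ -10.333)
X(l, Q) = -4 (X(l, Q) = 6 - 1*10 = 6 - 10 = -4)
S(s, G) = 124 (S(s, G) = -31/3*(-12) = 124)
17*S(X(-14, -14), 47) = 17*124 = 2108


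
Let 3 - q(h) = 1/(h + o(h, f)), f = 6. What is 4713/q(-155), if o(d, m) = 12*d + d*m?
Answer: 13879785/8836 ≈ 1570.8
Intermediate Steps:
q(h) = 3 - 1/(19*h) (q(h) = 3 - 1/(h + h*(12 + 6)) = 3 - 1/(h + h*18) = 3 - 1/(h + 18*h) = 3 - 1/(19*h))
4713/q(-155) = 4713/(3 - 1/19/(-155)) = 4713/(3 - 1/19*(-1/155)) = 4713/(3 + 1/2945) = 4713/(8836/2945) = 4713*(2945/8836) = 13879785/8836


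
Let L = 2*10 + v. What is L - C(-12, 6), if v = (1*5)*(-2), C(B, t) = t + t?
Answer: -2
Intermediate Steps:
C(B, t) = 2*t
v = -10 (v = 5*(-2) = -10)
L = 10 (L = 2*10 - 10 = 20 - 10 = 10)
L - C(-12, 6) = 10 - 2*6 = 10 - 1*12 = 10 - 12 = -2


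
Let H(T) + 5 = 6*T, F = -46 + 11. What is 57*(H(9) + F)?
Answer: 798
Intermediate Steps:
F = -35
H(T) = -5 + 6*T
57*(H(9) + F) = 57*((-5 + 6*9) - 35) = 57*((-5 + 54) - 35) = 57*(49 - 35) = 57*14 = 798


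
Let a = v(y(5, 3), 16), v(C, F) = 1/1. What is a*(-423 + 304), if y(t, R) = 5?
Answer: -119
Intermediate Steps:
v(C, F) = 1
a = 1
a*(-423 + 304) = 1*(-423 + 304) = 1*(-119) = -119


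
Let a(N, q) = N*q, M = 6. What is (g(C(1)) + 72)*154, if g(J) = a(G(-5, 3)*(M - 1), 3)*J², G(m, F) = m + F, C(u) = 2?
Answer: -7392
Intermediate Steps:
G(m, F) = F + m
g(J) = -30*J² (g(J) = (((3 - 5)*(6 - 1))*3)*J² = (-2*5*3)*J² = (-10*3)*J² = -30*J²)
(g(C(1)) + 72)*154 = (-30*2² + 72)*154 = (-30*4 + 72)*154 = (-120 + 72)*154 = -48*154 = -7392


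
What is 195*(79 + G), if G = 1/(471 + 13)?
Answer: 7456215/484 ≈ 15405.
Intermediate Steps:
G = 1/484 ≈ 0.0020661
195*(79 + G) = 195*(79 + 1/484) = 195*(38237/484) = 7456215/484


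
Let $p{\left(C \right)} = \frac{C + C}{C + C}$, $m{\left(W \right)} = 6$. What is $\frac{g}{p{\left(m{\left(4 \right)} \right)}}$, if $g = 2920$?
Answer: $2920$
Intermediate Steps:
$p{\left(C \right)} = 1$ ($p{\left(C \right)} = \frac{2 C}{2 C} = 2 C \frac{1}{2 C} = 1$)
$\frac{g}{p{\left(m{\left(4 \right)} \right)}} = \frac{2920}{1} = 2920 \cdot 1 = 2920$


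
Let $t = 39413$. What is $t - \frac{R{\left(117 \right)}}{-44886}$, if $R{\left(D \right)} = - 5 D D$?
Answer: $\frac{589674491}{14962} \approx 39412.0$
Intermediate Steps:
$R{\left(D \right)} = - 5 D^{2}$
$t - \frac{R{\left(117 \right)}}{-44886} = 39413 - \frac{\left(-5\right) 117^{2}}{-44886} = 39413 - \left(-5\right) 13689 \left(- \frac{1}{44886}\right) = 39413 - \left(-68445\right) \left(- \frac{1}{44886}\right) = 39413 - \frac{22815}{14962} = \frac{589674491}{14962}$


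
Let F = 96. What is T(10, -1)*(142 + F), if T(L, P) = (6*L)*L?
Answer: 142800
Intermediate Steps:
T(L, P) = 6*L²
T(10, -1)*(142 + F) = (6*10²)*(142 + 96) = (6*100)*238 = 600*238 = 142800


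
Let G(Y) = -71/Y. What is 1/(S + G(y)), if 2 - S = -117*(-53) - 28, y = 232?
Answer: -232/1431743 ≈ -0.00016204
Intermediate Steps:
S = -6171 (S = 2 - (-117*(-53) - 28) = 2 - (6201 - 28) = 2 - 1*6173 = 2 - 6173 = -6171)
1/(S + G(y)) = 1/(-6171 - 71/232) = 1/(-1431743/232) = -232/1431743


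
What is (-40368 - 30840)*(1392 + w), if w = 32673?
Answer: -2425700520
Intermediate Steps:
(-40368 - 30840)*(1392 + w) = (-40368 - 30840)*(1392 + 32673) = -71208*34065 = -2425700520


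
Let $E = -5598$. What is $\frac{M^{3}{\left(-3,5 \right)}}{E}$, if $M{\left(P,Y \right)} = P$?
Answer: $\frac{3}{622} \approx 0.0048231$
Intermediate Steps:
$\frac{M^{3}{\left(-3,5 \right)}}{E} = \frac{\left(-3\right)^{3}}{-5598} = \left(-27\right) \left(- \frac{1}{5598}\right) = \frac{3}{622}$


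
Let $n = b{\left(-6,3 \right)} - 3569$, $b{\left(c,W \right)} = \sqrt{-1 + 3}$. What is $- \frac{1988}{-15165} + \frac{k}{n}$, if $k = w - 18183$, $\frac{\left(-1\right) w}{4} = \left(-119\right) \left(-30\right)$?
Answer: $\frac{1782346343647}{193168115235} + \frac{32463 \sqrt{2}}{12737759} \approx 9.2305$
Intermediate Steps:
$w = -14280$ ($w = - 4 \left(\left(-119\right) \left(-30\right)\right) = \left(-4\right) 3570 = -14280$)
$b{\left(c,W \right)} = \sqrt{2}$
$n = -3569 + \sqrt{2}$ ($n = \sqrt{2} - 3569 = -3569 + \sqrt{2} \approx -3567.6$)
$k = -32463$ ($k = -14280 - 18183 = -32463$)
$- \frac{1988}{-15165} + \frac{k}{n} = - \frac{1988}{-15165} - \frac{32463}{-3569 + \sqrt{2}} = \left(-1988\right) \left(- \frac{1}{15165}\right) - \frac{32463}{-3569 + \sqrt{2}} = \frac{1988}{15165} - \frac{32463}{-3569 + \sqrt{2}}$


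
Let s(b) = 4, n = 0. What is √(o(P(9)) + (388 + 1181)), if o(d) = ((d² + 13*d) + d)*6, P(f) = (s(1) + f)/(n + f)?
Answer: √137931/9 ≈ 41.266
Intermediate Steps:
P(f) = (4 + f)/f (P(f) = (4 + f)/(0 + f) = (4 + f)/f)
o(d) = 6*d² + 84*d (o(d) = (d² + 14*d)*6 = 6*d² + 84*d)
√(o(P(9)) + (388 + 1181)) = √(6*((4 + 9)/9)*(14 + (4 + 9)/9) + (388 + 1181)) = √(6*((⅑)*13)*(14 + (⅑)*13) + 1569) = √(6*(13/9)*(14 + 13/9) + 1569) = √(6*(13/9)*(139/9) + 1569) = √(3614/27 + 1569) = √(45977/27) = √137931/9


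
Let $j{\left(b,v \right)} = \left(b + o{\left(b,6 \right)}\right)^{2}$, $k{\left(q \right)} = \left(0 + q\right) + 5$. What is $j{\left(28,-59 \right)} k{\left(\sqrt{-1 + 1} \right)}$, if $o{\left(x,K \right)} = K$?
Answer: $5780$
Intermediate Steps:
$k{\left(q \right)} = 5 + q$ ($k{\left(q \right)} = q + 5 = 5 + q$)
$j{\left(b,v \right)} = \left(6 + b\right)^{2}$ ($j{\left(b,v \right)} = \left(b + 6\right)^{2} = \left(6 + b\right)^{2}$)
$j{\left(28,-59 \right)} k{\left(\sqrt{-1 + 1} \right)} = \left(6 + 28\right)^{2} \left(5 + \sqrt{-1 + 1}\right) = 34^{2} \left(5 + \sqrt{0}\right) = 1156 \left(5 + 0\right) = 1156 \cdot 5 = 5780$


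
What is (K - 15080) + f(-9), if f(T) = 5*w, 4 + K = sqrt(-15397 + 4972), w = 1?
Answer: -15079 + 5*I*sqrt(417) ≈ -15079.0 + 102.1*I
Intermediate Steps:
K = -4 + 5*I*sqrt(417) (K = -4 + sqrt(-15397 + 4972) = -4 + sqrt(-10425) = -4 + 5*I*sqrt(417) ≈ -4.0 + 102.1*I)
f(T) = 5 (f(T) = 5*1 = 5)
(K - 15080) + f(-9) = ((-4 + 5*I*sqrt(417)) - 15080) + 5 = (-15084 + 5*I*sqrt(417)) + 5 = -15079 + 5*I*sqrt(417)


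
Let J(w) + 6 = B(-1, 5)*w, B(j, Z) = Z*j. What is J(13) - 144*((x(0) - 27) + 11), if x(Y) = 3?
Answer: 1801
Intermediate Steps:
J(w) = -6 - 5*w (J(w) = -6 + (5*(-1))*w = -6 - 5*w)
J(13) - 144*((x(0) - 27) + 11) = (-6 - 5*13) - 144*((3 - 27) + 11) = (-6 - 65) - 144*(-24 + 11) = -71 - 144*(-13) = -71 + 1872 = 1801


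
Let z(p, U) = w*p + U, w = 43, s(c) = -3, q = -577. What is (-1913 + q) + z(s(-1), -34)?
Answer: -2653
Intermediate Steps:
z(p, U) = U + 43*p (z(p, U) = 43*p + U = U + 43*p)
(-1913 + q) + z(s(-1), -34) = (-1913 - 577) + (-34 + 43*(-3)) = -2490 + (-34 - 129) = -2490 - 163 = -2653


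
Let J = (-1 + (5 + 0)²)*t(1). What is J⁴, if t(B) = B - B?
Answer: 0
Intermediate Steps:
t(B) = 0
J = 0 (J = (-1 + (5 + 0)²)*0 = (-1 + 5²)*0 = (-1 + 25)*0 = 24*0 = 0)
J⁴ = 0⁴ = 0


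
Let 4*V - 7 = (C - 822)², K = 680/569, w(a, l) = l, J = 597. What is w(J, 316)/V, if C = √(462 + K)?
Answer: 276705220958192/147613194996759697 + 1182391104*√149964502/147613194996759697 ≈ 0.0019726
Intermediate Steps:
K = 680/569 (K = 680*(1/569) = 680/569 ≈ 1.1951)
C = √149964502/569 (C = √(462 + 680/569) = √(263558/569) = √149964502/569 ≈ 21.522)
V = 7/4 + (-822 + √149964502/569)²/4 (V = 7/4 + (√149964502/569 - 822)²/4 = 7/4 + (-822 + √149964502/569)²/4 ≈ 1.6019e+5)
w(J, 316)/V = 316/(384731737/2276 - 411*√149964502/569)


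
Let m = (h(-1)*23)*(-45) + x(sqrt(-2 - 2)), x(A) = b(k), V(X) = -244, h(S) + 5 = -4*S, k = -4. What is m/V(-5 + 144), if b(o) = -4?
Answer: -1031/244 ≈ -4.2254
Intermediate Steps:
h(S) = -5 - 4*S
x(A) = -4
m = 1031 (m = ((-5 - 4*(-1))*23)*(-45) - 4 = ((-5 + 4)*23)*(-45) - 4 = -1*23*(-45) - 4 = -23*(-45) - 4 = 1035 - 4 = 1031)
m/V(-5 + 144) = 1031/(-244) = 1031*(-1/244) = -1031/244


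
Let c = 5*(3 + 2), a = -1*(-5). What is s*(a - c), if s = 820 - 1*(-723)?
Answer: -30860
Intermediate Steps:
a = 5
c = 25 (c = 5*5 = 25)
s = 1543 (s = 820 + 723 = 1543)
s*(a - c) = 1543*(5 - 1*25) = 1543*(5 - 25) = 1543*(-20) = -30860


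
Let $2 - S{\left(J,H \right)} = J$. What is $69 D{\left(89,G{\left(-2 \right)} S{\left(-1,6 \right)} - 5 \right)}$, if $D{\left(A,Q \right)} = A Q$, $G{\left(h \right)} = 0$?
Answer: $-30705$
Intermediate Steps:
$S{\left(J,H \right)} = 2 - J$
$69 D{\left(89,G{\left(-2 \right)} S{\left(-1,6 \right)} - 5 \right)} = 69 \cdot 89 \left(0 \left(2 - -1\right) - 5\right) = 69 \cdot 89 \left(0 \left(2 + 1\right) - 5\right) = 69 \cdot 89 \left(0 \cdot 3 - 5\right) = 69 \cdot 89 \left(0 - 5\right) = 69 \cdot 89 \left(-5\right) = 69 \left(-445\right) = -30705$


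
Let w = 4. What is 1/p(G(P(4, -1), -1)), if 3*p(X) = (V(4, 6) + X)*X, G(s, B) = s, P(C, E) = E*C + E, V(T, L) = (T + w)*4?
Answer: -1/45 ≈ -0.022222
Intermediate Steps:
V(T, L) = 16 + 4*T (V(T, L) = (T + 4)*4 = (4 + T)*4 = 16 + 4*T)
P(C, E) = E + C*E (P(C, E) = C*E + E = E + C*E)
p(X) = X*(32 + X)/3 (p(X) = (((16 + 4*4) + X)*X)/3 = (((16 + 16) + X)*X)/3 = ((32 + X)*X)/3 = (X*(32 + X))/3 = X*(32 + X)/3)
1/p(G(P(4, -1), -1)) = 1/((-(1 + 4))*(32 - (1 + 4))/3) = 1/((-1*5)*(32 - 1*5)/3) = 1/((1/3)*(-5)*(32 - 5)) = 1/((1/3)*(-5)*27) = 1/(-45) = -1/45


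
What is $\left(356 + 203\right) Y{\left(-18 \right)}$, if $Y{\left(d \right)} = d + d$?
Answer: $-20124$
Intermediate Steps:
$Y{\left(d \right)} = 2 d$
$\left(356 + 203\right) Y{\left(-18 \right)} = \left(356 + 203\right) 2 \left(-18\right) = 559 \left(-36\right) = -20124$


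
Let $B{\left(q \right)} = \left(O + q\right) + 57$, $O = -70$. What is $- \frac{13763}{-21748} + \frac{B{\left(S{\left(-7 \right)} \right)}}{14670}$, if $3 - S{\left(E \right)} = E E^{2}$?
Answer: $\frac{11619183}{17724620} \approx 0.65554$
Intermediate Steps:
$S{\left(E \right)} = 3 - E^{3}$ ($S{\left(E \right)} = 3 - E E^{2} = 3 - E^{3}$)
$B{\left(q \right)} = -13 + q$ ($B{\left(q \right)} = \left(-70 + q\right) + 57 = -13 + q$)
$- \frac{13763}{-21748} + \frac{B{\left(S{\left(-7 \right)} \right)}}{14670} = - \frac{13763}{-21748} + \frac{-13 + \left(3 - \left(-7\right)^{3}\right)}{14670} = \left(-13763\right) \left(- \frac{1}{21748}\right) + \left(-13 + \left(3 - -343\right)\right) \frac{1}{14670} = \frac{13763}{21748} + \left(-13 + \left(3 + 343\right)\right) \frac{1}{14670} = \frac{13763}{21748} + \left(-13 + 346\right) \frac{1}{14670} = \frac{13763}{21748} + 333 \cdot \frac{1}{14670} = \frac{13763}{21748} + \frac{37}{1630} = \frac{11619183}{17724620}$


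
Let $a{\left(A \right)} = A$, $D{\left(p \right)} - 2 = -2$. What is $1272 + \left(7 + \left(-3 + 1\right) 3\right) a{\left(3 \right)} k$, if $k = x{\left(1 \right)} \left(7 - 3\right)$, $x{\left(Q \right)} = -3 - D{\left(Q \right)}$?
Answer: $1236$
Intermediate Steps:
$D{\left(p \right)} = 0$ ($D{\left(p \right)} = 2 - 2 = 0$)
$x{\left(Q \right)} = -3$ ($x{\left(Q \right)} = -3 - 0 = -3 + 0 = -3$)
$k = -12$ ($k = - 3 \left(7 - 3\right) = \left(-3\right) 4 = -12$)
$1272 + \left(7 + \left(-3 + 1\right) 3\right) a{\left(3 \right)} k = 1272 + \left(7 + \left(-3 + 1\right) 3\right) 3 \left(-12\right) = 1272 + \left(7 - 6\right) 3 \left(-12\right) = 1272 + 1 \cdot 3 \left(-12\right) = 1272 + 3 \left(-12\right) = 1272 - 36 = 1236$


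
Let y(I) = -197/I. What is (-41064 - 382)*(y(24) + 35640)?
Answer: -17721542849/12 ≈ -1.4768e+9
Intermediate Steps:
(-41064 - 382)*(y(24) + 35640) = (-41064 - 382)*(-197/24 + 35640) = -41446*(-197*1/24 + 35640) = -41446*(-197/24 + 35640) = -41446*855163/24 = -17721542849/12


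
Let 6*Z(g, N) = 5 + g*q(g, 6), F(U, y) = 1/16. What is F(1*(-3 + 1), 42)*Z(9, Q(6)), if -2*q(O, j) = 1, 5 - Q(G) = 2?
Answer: 1/192 ≈ 0.0052083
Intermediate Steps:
Q(G) = 3 (Q(G) = 5 - 1*2 = 5 - 2 = 3)
q(O, j) = -½ (q(O, j) = -½*1 = -½)
F(U, y) = 1/16
Z(g, N) = ⅚ - g/12 (Z(g, N) = (5 + g*(-½))/6 = (5 - g/2)/6 = ⅚ - g/12)
F(1*(-3 + 1), 42)*Z(9, Q(6)) = (⅚ - 1/12*9)/16 = (⅚ - ¾)/16 = (1/16)*(1/12) = 1/192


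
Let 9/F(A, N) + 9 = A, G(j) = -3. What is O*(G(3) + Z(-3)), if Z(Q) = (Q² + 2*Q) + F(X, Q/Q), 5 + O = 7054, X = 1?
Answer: -63441/8 ≈ -7930.1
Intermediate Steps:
O = 7049 (O = -5 + 7054 = 7049)
F(A, N) = 9/(-9 + A)
Z(Q) = -9/8 + Q² + 2*Q (Z(Q) = (Q² + 2*Q) + 9/(-9 + 1) = (Q² + 2*Q) + 9/(-8) = (Q² + 2*Q) + 9*(-⅛) = (Q² + 2*Q) - 9/8 = -9/8 + Q² + 2*Q)
O*(G(3) + Z(-3)) = 7049*(-3 + (-9/8 + (-3)² + 2*(-3))) = 7049*(-3 + (-9/8 + 9 - 6)) = 7049*(-3 + 15/8) = 7049*(-9/8) = -63441/8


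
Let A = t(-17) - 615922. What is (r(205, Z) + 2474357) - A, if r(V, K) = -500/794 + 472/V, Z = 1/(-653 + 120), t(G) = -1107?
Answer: 251592585744/81385 ≈ 3.0914e+6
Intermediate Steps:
Z = -1/533 (Z = 1/(-533) = -1/533 ≈ -0.0018762)
A = -617029 (A = -1107 - 615922 = -617029)
r(V, K) = -250/397 + 472/V (r(V, K) = -500*1/794 + 472/V = -250/397 + 472/V)
(r(205, Z) + 2474357) - A = ((-250/397 + 472/205) + 2474357) - 1*(-617029) = ((-250/397 + 472*(1/205)) + 2474357) + 617029 = ((-250/397 + 472/205) + 2474357) + 617029 = (136134/81385 + 2474357) + 617029 = 201375680579/81385 + 617029 = 251592585744/81385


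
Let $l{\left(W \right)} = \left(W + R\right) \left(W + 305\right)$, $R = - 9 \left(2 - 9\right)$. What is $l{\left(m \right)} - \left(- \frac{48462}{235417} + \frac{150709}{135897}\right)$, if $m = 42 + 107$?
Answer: $\frac{3079181786167913}{31992464049} \approx 96247.0$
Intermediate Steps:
$R = 63$ ($R = \left(-9\right) \left(-7\right) = 63$)
$m = 149$
$l{\left(W \right)} = \left(63 + W\right) \left(305 + W\right)$ ($l{\left(W \right)} = \left(W + 63\right) \left(W + 305\right) = \left(63 + W\right) \left(305 + W\right)$)
$l{\left(m \right)} - \left(- \frac{48462}{235417} + \frac{150709}{135897}\right) = \left(19215 + 149^{2} + 368 \cdot 149\right) - \left(- \frac{48462}{235417} + \frac{150709}{135897}\right) = \left(19215 + 22201 + 54832\right) - \frac{28893620239}{31992464049} = 96248 + \left(\frac{48462}{235417} - \frac{150709}{135897}\right) = 96248 - \frac{28893620239}{31992464049} = \frac{3079181786167913}{31992464049}$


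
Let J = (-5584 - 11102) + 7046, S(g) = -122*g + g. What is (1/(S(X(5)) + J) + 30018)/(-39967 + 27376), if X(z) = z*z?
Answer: -380177969/159465015 ≈ -2.3841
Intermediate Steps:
X(z) = z**2
S(g) = -121*g
J = -9640 (J = -16686 + 7046 = -9640)
(1/(S(X(5)) + J) + 30018)/(-39967 + 27376) = (1/(-121*5**2 - 9640) + 30018)/(-39967 + 27376) = (1/(-121*25 - 9640) + 30018)/(-12591) = (1/(-3025 - 9640) + 30018)*(-1/12591) = (1/(-12665) + 30018)*(-1/12591) = (-1/12665 + 30018)*(-1/12591) = (380177969/12665)*(-1/12591) = -380177969/159465015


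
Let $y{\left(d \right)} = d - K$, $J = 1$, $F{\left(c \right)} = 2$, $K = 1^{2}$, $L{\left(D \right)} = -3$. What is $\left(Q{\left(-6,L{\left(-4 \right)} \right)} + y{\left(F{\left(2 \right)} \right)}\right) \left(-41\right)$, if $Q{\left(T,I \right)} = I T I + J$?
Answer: $2132$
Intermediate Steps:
$K = 1$
$y{\left(d \right)} = -1 + d$ ($y{\left(d \right)} = d - 1 = -1 + d$)
$Q{\left(T,I \right)} = 1 + T I^{2}$ ($Q{\left(T,I \right)} = I T I + 1 = T I^{2} + 1 = 1 + T I^{2}$)
$\left(Q{\left(-6,L{\left(-4 \right)} \right)} + y{\left(F{\left(2 \right)} \right)}\right) \left(-41\right) = \left(\left(1 - 6 \left(-3\right)^{2}\right) + \left(-1 + 2\right)\right) \left(-41\right) = \left(\left(1 - 54\right) + 1\right) \left(-41\right) = \left(-53 + 1\right) \left(-41\right) = \left(-52\right) \left(-41\right) = 2132$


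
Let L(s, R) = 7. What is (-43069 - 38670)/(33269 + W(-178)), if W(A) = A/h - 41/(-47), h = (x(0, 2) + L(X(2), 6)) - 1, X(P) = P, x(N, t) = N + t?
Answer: -15366932/6250553 ≈ -2.4585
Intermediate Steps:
h = 8 (h = ((0 + 2) + 7) - 1 = (2 + 7) - 1 = 9 - 1 = 8)
W(A) = 41/47 + A/8 (W(A) = A/8 - 41/(-47) = A*(⅛) - 41*(-1/47) = A/8 + 41/47 = 41/47 + A/8)
(-43069 - 38670)/(33269 + W(-178)) = (-43069 - 38670)/(33269 + (41/47 + (⅛)*(-178))) = -81739/(33269 + (41/47 - 89/4)) = -81739/(33269 - 4019/188) = -81739/6250553/188 = -81739*188/6250553 = -15366932/6250553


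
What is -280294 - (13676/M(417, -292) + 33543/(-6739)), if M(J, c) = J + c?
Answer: -236200627939/842375 ≈ -2.8040e+5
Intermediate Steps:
-280294 - (13676/M(417, -292) + 33543/(-6739)) = -280294 - (13676/(417 - 292) + 33543/(-6739)) = -280294 - (13676/125 + 33543*(-1/6739)) = -280294 - (13676*(1/125) - 33543/6739) = -280294 - (13676/125 - 33543/6739) = -280294 - 1*87969689/842375 = -280294 - 87969689/842375 = -236200627939/842375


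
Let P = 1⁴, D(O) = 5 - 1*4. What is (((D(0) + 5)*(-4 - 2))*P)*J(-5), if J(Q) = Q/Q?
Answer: -36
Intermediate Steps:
J(Q) = 1
D(O) = 1 (D(O) = 5 - 4 = 1)
P = 1
(((D(0) + 5)*(-4 - 2))*P)*J(-5) = (((1 + 5)*(-4 - 2))*1)*1 = ((6*(-6))*1)*1 = -36*1*1 = -36*1 = -36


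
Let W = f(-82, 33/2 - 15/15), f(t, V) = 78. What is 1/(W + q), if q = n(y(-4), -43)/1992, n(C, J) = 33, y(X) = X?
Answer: 664/51803 ≈ 0.012818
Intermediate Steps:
q = 11/664 (q = 33/1992 = 33*(1/1992) = 11/664 ≈ 0.016566)
W = 78
1/(W + q) = 1/(78 + 11/664) = 1/(51803/664) = 664/51803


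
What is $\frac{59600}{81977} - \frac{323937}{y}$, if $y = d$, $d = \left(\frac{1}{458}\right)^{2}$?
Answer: $- \frac{5570363453736436}{81977} \approx -6.795 \cdot 10^{10}$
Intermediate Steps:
$d = \frac{1}{209764}$ ($d = \left(\frac{1}{458}\right)^{2} = \frac{1}{209764} \approx 4.7673 \cdot 10^{-6}$)
$y = \frac{1}{209764} \approx 4.7673 \cdot 10^{-6}$
$\frac{59600}{81977} - \frac{323937}{y} = \frac{59600}{81977} - 323937 \frac{1}{\frac{1}{209764}} = 59600 \cdot \frac{1}{81977} - 67950320868 = \frac{59600}{81977} - 67950320868 = - \frac{5570363453736436}{81977}$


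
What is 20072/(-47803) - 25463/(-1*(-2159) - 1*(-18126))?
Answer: -1624368309/969683855 ≈ -1.6752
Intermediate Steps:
20072/(-47803) - 25463/(-1*(-2159) - 1*(-18126)) = 20072*(-1/47803) - 25463/(2159 + 18126) = -20072/47803 - 25463/20285 = -1624368309/969683855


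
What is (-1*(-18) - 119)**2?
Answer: 10201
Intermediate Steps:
(-1*(-18) - 119)**2 = (18 - 119)**2 = (-101)**2 = 10201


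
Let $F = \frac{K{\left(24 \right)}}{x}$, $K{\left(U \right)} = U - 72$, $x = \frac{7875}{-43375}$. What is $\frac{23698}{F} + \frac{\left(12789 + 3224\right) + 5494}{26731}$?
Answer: $\frac{6711151431}{74205256} \approx 90.44$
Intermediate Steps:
$x = - \frac{63}{347}$ ($x = 7875 \left(- \frac{1}{43375}\right) = - \frac{63}{347} \approx -0.18156$)
$K{\left(U \right)} = -72 + U$ ($K{\left(U \right)} = U - 72 = -72 + U$)
$F = \frac{5552}{21}$ ($F = \frac{-72 + 24}{- \frac{63}{347}} = \left(-48\right) \left(- \frac{347}{63}\right) = \frac{5552}{21} \approx 264.38$)
$\frac{23698}{F} + \frac{\left(12789 + 3224\right) + 5494}{26731} = \frac{23698}{\frac{5552}{21}} + \frac{\left(12789 + 3224\right) + 5494}{26731} = 23698 \cdot \frac{21}{5552} + \left(16013 + 5494\right) \frac{1}{26731} = \frac{248829}{2776} + 21507 \cdot \frac{1}{26731} = \frac{248829}{2776} + \frac{21507}{26731} = \frac{6711151431}{74205256}$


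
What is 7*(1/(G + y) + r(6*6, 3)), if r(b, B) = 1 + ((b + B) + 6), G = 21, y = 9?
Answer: 9667/30 ≈ 322.23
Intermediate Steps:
r(b, B) = 7 + B + b (r(b, B) = 1 + ((B + b) + 6) = 1 + (6 + B + b) = 7 + B + b)
7*(1/(G + y) + r(6*6, 3)) = 7*(1/(21 + 9) + (7 + 3 + 6*6)) = 7*(1/30 + (7 + 3 + 36)) = 7*(1/30 + 46) = 7*(1381/30) = 9667/30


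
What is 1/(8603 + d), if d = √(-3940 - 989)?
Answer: 8603/74016538 - I*√4929/74016538 ≈ 0.00011623 - 9.4853e-7*I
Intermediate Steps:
d = I*√4929 (d = √(-4929) = I*√4929 ≈ 70.207*I)
1/(8603 + d) = 1/(8603 + I*√4929)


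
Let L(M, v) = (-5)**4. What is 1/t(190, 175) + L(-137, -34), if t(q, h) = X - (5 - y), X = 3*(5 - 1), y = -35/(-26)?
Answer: 135651/217 ≈ 625.12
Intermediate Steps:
y = 35/26 (y = -35*(-1/26) = 35/26 ≈ 1.3462)
L(M, v) = 625
X = 12 (X = 3*4 = 12)
t(q, h) = 217/26 (t(q, h) = 12 - (5 - 1*35/26) = 12 - (5 - 35/26) = 12 - 1*95/26 = 12 - 95/26 = 217/26)
1/t(190, 175) + L(-137, -34) = 1/(217/26) + 625 = 26/217 + 625 = 135651/217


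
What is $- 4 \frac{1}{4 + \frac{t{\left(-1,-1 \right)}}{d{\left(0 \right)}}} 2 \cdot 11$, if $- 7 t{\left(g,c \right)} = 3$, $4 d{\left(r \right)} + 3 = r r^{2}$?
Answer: $- \frac{77}{4} \approx -19.25$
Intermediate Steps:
$d{\left(r \right)} = - \frac{3}{4} + \frac{r^{3}}{4}$ ($d{\left(r \right)} = - \frac{3}{4} + \frac{r r^{2}}{4} = - \frac{3}{4} + \frac{r^{3}}{4}$)
$t{\left(g,c \right)} = - \frac{3}{7}$ ($t{\left(g,c \right)} = \left(- \frac{1}{7}\right) 3 = - \frac{3}{7}$)
$- 4 \frac{1}{4 + \frac{t{\left(-1,-1 \right)}}{d{\left(0 \right)}}} 2 \cdot 11 = - 4 \frac{1}{4 - \frac{3}{7 \left(- \frac{3}{4} + \frac{0^{3}}{4}\right)}} 2 \cdot 11 = - 4 \frac{1}{4 - \frac{3}{7 \left(- \frac{3}{4} + \frac{1}{4} \cdot 0\right)}} 2 \cdot 11 = - 4 \frac{1}{4 - \frac{3}{7 \left(- \frac{3}{4} + 0\right)}} 2 \cdot 11 = - 4 \frac{1}{4 - \frac{3}{7 \left(- \frac{3}{4}\right)}} 2 \cdot 11 = - 4 \frac{1}{4 - - \frac{4}{7}} \cdot 2 \cdot 11 = - 4 \frac{1}{4 + \frac{4}{7}} \cdot 2 \cdot 11 = - 4 \frac{1}{\frac{32}{7}} \cdot 2 \cdot 11 = - 4 \cdot \frac{7}{32} \cdot 2 \cdot 11 = \left(-4\right) \frac{7}{16} \cdot 11 = \left(- \frac{7}{4}\right) 11 = - \frac{77}{4}$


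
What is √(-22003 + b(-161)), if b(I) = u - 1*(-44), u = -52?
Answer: I*√22011 ≈ 148.36*I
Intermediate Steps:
b(I) = -8 (b(I) = -52 - 1*(-44) = -52 + 44 = -8)
√(-22003 + b(-161)) = √(-22003 - 8) = √(-22011) = I*√22011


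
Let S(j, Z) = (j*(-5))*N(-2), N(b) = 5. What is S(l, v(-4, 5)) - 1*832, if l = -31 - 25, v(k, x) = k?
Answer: 568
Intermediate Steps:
l = -56
S(j, Z) = -25*j (S(j, Z) = (j*(-5))*5 = -5*j*5 = -25*j)
S(l, v(-4, 5)) - 1*832 = -25*(-56) - 1*832 = 1400 - 832 = 568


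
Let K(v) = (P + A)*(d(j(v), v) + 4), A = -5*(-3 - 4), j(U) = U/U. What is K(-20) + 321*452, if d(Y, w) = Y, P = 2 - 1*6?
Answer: 145247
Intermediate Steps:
j(U) = 1
P = -4 (P = 2 - 6 = -4)
A = 35 (A = -5*(-7) = 35)
K(v) = 155 (K(v) = (-4 + 35)*(1 + 4) = 31*5 = 155)
K(-20) + 321*452 = 155 + 321*452 = 155 + 145092 = 145247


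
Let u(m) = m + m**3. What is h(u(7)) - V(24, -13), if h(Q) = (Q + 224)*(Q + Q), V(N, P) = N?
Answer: 401776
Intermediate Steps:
h(Q) = 2*Q*(224 + Q) (h(Q) = (224 + Q)*(2*Q) = 2*Q*(224 + Q))
h(u(7)) - V(24, -13) = 2*(7 + 7**3)*(224 + (7 + 7**3)) - 1*24 = 2*(7 + 343)*(224 + (7 + 343)) - 24 = 2*350*(224 + 350) - 24 = 2*350*574 - 24 = 401800 - 24 = 401776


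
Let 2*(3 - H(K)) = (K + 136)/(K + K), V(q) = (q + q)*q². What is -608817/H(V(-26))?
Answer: -3566855864/16117 ≈ -2.2131e+5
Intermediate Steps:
V(q) = 2*q³ (V(q) = (2*q)*q² = 2*q³)
H(K) = 3 - (136 + K)/(4*K) (H(K) = 3 - (K + 136)/(2*(K + K)) = 3 - (136 + K)/(2*(2*K)) = 3 - (136 + K)*1/(2*K)/2 = 3 - (136 + K)/(4*K))
-608817/H(V(-26)) = -608817/(11/4 - 34/(2*(-26)³)) = -608817/(11/4 - 34/(2*(-17576))) = -608817/(11/4 - 34/(-35152)) = -608817/(11/4 - 34*(-1/35152)) = -608817/(11/4 + 17/17576) = -608817/48351/17576 = -608817*17576/48351 = -3566855864/16117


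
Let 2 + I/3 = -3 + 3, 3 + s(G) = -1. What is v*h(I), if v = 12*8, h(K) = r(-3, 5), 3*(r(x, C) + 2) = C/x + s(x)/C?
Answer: -4064/15 ≈ -270.93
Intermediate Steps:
s(G) = -4 (s(G) = -3 - 1 = -4)
I = -6 (I = -6 + 3*(-3 + 3) = -6 + 3*0 = -6 + 0 = -6)
r(x, C) = -2 - 4/(3*C) + C/(3*x) (r(x, C) = -2 + (C/x - 4/C)/3 = -2 + (-4/C + C/x)/3 = -2 + (-4/(3*C) + C/(3*x)) = -2 - 4/(3*C) + C/(3*x))
h(K) = -127/45 (h(K) = -2 - 4/3/5 + (1/3)*5/(-3) = -2 - 4/3*1/5 + (1/3)*5*(-1/3) = -2 - 4/15 - 5/9 = -127/45)
v = 96
v*h(I) = 96*(-127/45) = -4064/15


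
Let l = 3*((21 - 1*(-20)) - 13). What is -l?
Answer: -84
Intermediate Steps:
l = 84 (l = 3*((21 + 20) - 13) = 3*(41 - 13) = 3*28 = 84)
-l = -1*84 = -84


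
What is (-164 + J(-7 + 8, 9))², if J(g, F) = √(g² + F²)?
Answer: (164 - √82)² ≈ 24008.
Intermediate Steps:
J(g, F) = √(F² + g²)
(-164 + J(-7 + 8, 9))² = (-164 + √(9² + (-7 + 8)²))² = (-164 + √(81 + 1²))² = (-164 + √(81 + 1))² = (-164 + √82)²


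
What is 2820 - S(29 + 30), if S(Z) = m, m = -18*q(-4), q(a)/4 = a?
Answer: 2532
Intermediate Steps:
q(a) = 4*a
m = 288 (m = -72*(-4) = -18*(-16) = 288)
S(Z) = 288
2820 - S(29 + 30) = 2820 - 1*288 = 2820 - 288 = 2532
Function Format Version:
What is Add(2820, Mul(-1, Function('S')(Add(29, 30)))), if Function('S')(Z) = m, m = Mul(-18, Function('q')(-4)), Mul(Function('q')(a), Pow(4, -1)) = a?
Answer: 2532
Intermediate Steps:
Function('q')(a) = Mul(4, a)
m = 288 (m = Mul(-18, Mul(4, -4)) = Mul(-18, -16) = 288)
Function('S')(Z) = 288
Add(2820, Mul(-1, Function('S')(Add(29, 30)))) = Add(2820, Mul(-1, 288)) = Add(2820, -288) = 2532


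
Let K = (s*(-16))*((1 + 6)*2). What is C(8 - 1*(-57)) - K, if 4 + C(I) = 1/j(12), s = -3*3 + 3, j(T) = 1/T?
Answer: -1336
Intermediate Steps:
s = -6 (s = -9 + 3 = -6)
C(I) = 8 (C(I) = -4 + 1/(1/12) = -4 + 12 = 8)
K = 1344 (K = (-6*(-16))*((1 + 6)*2) = 96*(7*2) = 96*14 = 1344)
C(8 - 1*(-57)) - K = 8 - 1*1344 = 8 - 1344 = -1336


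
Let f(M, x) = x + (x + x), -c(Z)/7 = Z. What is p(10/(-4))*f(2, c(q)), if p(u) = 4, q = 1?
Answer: -84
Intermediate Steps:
c(Z) = -7*Z
f(M, x) = 3*x (f(M, x) = x + 2*x = 3*x)
p(10/(-4))*f(2, c(q)) = 4*(3*(-7*1)) = 4*(3*(-7)) = 4*(-21) = -84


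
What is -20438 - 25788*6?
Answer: -175166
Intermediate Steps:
-20438 - 25788*6 = -20438 - 1*154728 = -20438 - 154728 = -175166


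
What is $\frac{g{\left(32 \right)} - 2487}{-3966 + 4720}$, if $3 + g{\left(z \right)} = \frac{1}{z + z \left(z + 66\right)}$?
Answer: $- \frac{272011}{82368} \approx -3.3024$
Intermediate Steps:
$g{\left(z \right)} = -3 + \frac{1}{z + z \left(66 + z\right)}$ ($g{\left(z \right)} = -3 + \frac{1}{z + z \left(z + 66\right)} = -3 + \frac{1}{z + z \left(66 + z\right)}$)
$\frac{g{\left(32 \right)} - 2487}{-3966 + 4720} = \frac{\frac{1 - 6432 - 3 \cdot 32^{2}}{32 \left(67 + 32\right)} - 2487}{-3966 + 4720} = \frac{\frac{1 - 6432 - 3072}{32 \cdot 99} - 2487}{754} = \left(\frac{1}{32} \cdot \frac{1}{99} \left(1 - 6432 - 3072\right) - 2487\right) \frac{1}{754} = \left(\frac{1}{32} \cdot \frac{1}{99} \left(-9503\right) - 2487\right) \frac{1}{754} = \left(- \frac{9503}{3168} - 2487\right) \frac{1}{754} = \left(- \frac{7888319}{3168}\right) \frac{1}{754} = - \frac{272011}{82368}$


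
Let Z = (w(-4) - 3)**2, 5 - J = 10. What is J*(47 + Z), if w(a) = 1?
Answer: -255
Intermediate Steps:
J = -5 (J = 5 - 1*10 = 5 - 10 = -5)
Z = 4 (Z = (1 - 3)**2 = (-2)**2 = 4)
J*(47 + Z) = -5*(47 + 4) = -5*51 = -255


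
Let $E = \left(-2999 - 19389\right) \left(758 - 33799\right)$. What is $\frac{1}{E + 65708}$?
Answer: $\frac{1}{739787616} \approx 1.3517 \cdot 10^{-9}$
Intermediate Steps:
$E = 739721908$ ($E = \left(-22388\right) \left(-33041\right) = 739721908$)
$\frac{1}{E + 65708} = \frac{1}{739721908 + 65708} = \frac{1}{739787616}$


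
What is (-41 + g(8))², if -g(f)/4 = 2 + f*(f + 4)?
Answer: 187489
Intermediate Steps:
g(f) = -8 - 4*f*(4 + f) (g(f) = -4*(2 + f*(f + 4)) = -4*(2 + f*(4 + f)) = -8 - 4*f*(4 + f))
(-41 + g(8))² = (-41 + (-8 - 16*8 - 4*8²))² = (-41 + (-8 - 128 - 4*64))² = (-41 + (-8 - 128 - 256))² = (-41 - 392)² = (-433)² = 187489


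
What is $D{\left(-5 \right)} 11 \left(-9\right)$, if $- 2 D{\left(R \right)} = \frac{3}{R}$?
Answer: $- \frac{297}{10} \approx -29.7$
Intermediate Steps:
$D{\left(R \right)} = - \frac{3}{2 R}$ ($D{\left(R \right)} = - \frac{3 \frac{1}{R}}{2} = - \frac{3}{2 R}$)
$D{\left(-5 \right)} 11 \left(-9\right) = - \frac{3}{2 \left(-5\right)} 11 \left(-9\right) = \left(- \frac{3}{2}\right) \left(- \frac{1}{5}\right) 11 \left(-9\right) = \frac{3}{10} \cdot 11 \left(-9\right) = \frac{33}{10} \left(-9\right) = - \frac{297}{10}$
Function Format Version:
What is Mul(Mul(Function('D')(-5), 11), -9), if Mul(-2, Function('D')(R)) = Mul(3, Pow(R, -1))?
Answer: Rational(-297, 10) ≈ -29.700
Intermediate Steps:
Function('D')(R) = Mul(Rational(-3, 2), Pow(R, -1)) (Function('D')(R) = Mul(Rational(-1, 2), Mul(3, Pow(R, -1))) = Mul(Rational(-3, 2), Pow(R, -1)))
Mul(Mul(Function('D')(-5), 11), -9) = Mul(Mul(Mul(Rational(-3, 2), Pow(-5, -1)), 11), -9) = Mul(Mul(Mul(Rational(-3, 2), Rational(-1, 5)), 11), -9) = Mul(Mul(Rational(3, 10), 11), -9) = Mul(Rational(33, 10), -9) = Rational(-297, 10)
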